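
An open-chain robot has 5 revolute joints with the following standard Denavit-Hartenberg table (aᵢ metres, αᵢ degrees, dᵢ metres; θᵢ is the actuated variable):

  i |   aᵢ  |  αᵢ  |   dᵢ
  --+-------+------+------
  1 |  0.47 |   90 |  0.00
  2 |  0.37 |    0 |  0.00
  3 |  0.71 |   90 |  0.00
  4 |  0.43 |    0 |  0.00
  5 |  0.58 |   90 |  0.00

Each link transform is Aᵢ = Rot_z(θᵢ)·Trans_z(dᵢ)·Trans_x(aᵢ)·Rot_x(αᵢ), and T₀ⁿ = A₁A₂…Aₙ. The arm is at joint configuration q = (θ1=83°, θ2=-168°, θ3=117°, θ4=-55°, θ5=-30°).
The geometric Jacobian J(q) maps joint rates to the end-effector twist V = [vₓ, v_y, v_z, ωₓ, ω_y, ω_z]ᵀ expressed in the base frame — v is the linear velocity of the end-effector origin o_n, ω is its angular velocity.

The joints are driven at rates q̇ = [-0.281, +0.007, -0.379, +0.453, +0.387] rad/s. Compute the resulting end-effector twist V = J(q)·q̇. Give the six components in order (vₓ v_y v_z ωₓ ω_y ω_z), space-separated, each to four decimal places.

o_n = [-0.8327, 0.8497, -0.8597]
J₁: ẑ×o_n = [-0.8497, -0.8327, 0.0000], ω = ẑ
J2: z=[0.9925, -0.1219, 0.0000] o=[0.0573, 0.4665, 0.0000] → [0.1048, 0.8533, 0.2719, 0.9925, -0.1219, 0.0000]
J3: z=[0.9925, -0.1219, 0.0000] o=[0.0132, 0.1073, -0.0769] → [0.0954, 0.7769, 0.6338, 0.9925, -0.1219, 0.0000]
J4: z=[-0.0947, -0.7714, -0.6293] o=[0.0676, 0.5508, -0.6287] → [0.3663, 0.5447, -0.7228, -0.0947, -0.7714, -0.6293]
J5: z=[-0.0947, -0.7714, -0.6293] o=[-0.2631, 0.7478, -0.8204] → [0.0945, 0.3547, -0.4490, -0.0947, -0.7714, -0.6293]
V = J·q̇ = [0.4059, 0.3295, -0.7395, -0.4488, -0.6026, -0.8096]

0.4059 0.3295 -0.7395 -0.4488 -0.6026 -0.8096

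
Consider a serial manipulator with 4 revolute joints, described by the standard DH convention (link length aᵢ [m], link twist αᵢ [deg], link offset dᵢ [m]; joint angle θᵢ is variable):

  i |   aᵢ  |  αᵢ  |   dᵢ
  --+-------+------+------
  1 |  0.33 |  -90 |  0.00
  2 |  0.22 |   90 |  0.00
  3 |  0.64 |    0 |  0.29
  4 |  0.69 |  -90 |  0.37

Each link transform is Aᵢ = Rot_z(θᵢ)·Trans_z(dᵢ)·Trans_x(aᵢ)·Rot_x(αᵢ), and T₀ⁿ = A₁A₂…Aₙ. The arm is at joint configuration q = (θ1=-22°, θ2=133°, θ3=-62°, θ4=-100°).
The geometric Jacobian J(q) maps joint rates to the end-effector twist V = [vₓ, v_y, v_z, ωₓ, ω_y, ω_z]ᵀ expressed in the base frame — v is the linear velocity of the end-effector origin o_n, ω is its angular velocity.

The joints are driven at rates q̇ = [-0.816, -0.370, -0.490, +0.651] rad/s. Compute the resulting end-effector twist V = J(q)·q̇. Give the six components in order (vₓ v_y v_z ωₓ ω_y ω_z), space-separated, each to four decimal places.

-0.6866 -0.7921 0.3903 -0.0294 -0.3872 -0.9258

o_n = [0.5478, -1.0608, -0.3508]
J₁: ẑ×o_n = [1.0608, 0.5478, -0.0000], ω = ẑ
J2: z=[0.3746, 0.9272, 0.0000] o=[0.3060, -0.1236, 0.0000] → [-0.3253, 0.1314, -0.5753, 0.3746, 0.9272, 0.0000]
J3: z=[0.6781, -0.2740, -0.6820] o=[0.1669, -0.0674, -0.1609] → [-0.6254, -0.1310, -0.5692, 0.6781, -0.2740, -0.6820]
J4: z=[0.6781, -0.2740, -0.6820] o=[-0.0382, -0.5940, -0.5784] → [-0.3807, -0.5540, -0.1559, 0.6781, -0.2740, -0.6820]
V = J·q̇ = [-0.6866, -0.7921, 0.3903, -0.0294, -0.3872, -0.9258]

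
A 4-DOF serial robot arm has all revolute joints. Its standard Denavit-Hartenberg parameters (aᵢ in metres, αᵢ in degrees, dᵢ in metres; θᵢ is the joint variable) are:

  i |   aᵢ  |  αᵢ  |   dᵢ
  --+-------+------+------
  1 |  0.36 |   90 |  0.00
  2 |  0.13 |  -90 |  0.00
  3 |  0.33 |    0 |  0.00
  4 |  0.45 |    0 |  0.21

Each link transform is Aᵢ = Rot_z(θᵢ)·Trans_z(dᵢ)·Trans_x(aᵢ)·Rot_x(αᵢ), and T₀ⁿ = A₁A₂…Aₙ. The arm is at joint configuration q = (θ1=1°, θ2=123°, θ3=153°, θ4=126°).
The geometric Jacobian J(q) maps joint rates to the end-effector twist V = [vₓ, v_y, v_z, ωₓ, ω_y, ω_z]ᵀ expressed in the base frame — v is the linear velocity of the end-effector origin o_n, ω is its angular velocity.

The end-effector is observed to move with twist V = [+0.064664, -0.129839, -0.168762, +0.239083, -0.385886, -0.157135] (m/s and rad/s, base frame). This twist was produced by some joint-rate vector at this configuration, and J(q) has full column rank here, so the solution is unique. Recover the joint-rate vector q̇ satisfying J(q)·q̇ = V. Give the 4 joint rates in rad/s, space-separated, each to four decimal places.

-0.3080 0.3900 0.1330 -0.4100

o_n = [0.2400, -0.2905, -0.1929]
J₁: ẑ×o_n = [0.2905, 0.2400, -0.0000], ω = ẑ
J2: z=[0.0175, -0.9998, 0.0000] o=[0.3599, 0.0063, 0.0000] → [0.1929, 0.0034, -0.1251, 0.0175, -0.9998, 0.0000]
J3: z=[-0.8385, -0.0146, -0.5446] o=[0.2892, 0.0050, 0.1090] → [-0.1565, -0.2264, 0.2471, -0.8385, -0.0146, -0.5446]
J4: z=[-0.8385, -0.0146, -0.5446] o=[0.4467, 0.1576, -0.1376] → [-0.2433, 0.0662, 0.3728, -0.8385, -0.0146, -0.5446]
q̇ = J⁺·V = [-0.3080, 0.3900, 0.1330, -0.4100]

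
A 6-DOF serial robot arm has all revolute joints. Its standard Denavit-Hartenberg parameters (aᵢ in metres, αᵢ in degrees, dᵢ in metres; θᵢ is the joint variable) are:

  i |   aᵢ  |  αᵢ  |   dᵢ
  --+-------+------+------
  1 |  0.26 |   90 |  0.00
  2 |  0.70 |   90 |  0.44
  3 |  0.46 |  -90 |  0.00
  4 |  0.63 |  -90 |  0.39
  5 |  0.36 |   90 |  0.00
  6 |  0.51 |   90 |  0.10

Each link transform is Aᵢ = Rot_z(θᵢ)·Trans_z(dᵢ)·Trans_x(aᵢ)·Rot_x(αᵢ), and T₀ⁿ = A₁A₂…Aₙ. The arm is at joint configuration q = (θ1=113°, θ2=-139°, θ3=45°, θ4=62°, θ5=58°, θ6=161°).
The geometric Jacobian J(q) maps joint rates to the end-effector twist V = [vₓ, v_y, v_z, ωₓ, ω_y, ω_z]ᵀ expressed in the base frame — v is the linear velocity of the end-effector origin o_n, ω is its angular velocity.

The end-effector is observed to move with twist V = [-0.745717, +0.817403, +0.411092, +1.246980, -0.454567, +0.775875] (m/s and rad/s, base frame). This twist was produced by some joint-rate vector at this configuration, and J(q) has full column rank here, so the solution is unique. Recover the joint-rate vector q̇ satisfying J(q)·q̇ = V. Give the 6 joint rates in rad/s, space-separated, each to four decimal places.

o_n = [1.1162, 0.6052, -0.9846]
J₁: ẑ×o_n = [-0.6052, 1.1162, 0.0000], ω = ẑ
J2: z=[0.9205, 0.3907, 0.0000] o=[-0.1016, 0.2393, 0.0000] → [-0.3847, 0.9063, -0.1390, 0.9205, 0.3907, 0.0000]
J3: z=[0.2563, -0.6039, 0.7547] o=[0.5099, -0.0750, -0.4592] → [-0.1961, 0.5923, 0.5405, 0.2563, -0.6039, 0.7547]
J4: z=[0.4424, 0.7675, 0.4639] o=[0.9052, -0.1739, -0.6726] → [-0.6009, 0.2359, 0.1827, 0.4424, 0.7675, 0.4639]
J5: z=[-0.8792, 0.4733, 0.0553] o=[1.1893, 0.3978, -1.0487] → [0.0189, 0.0523, -0.1478, -0.8792, 0.4733, 0.0553]
J6: z=[0.3846, 0.7733, -0.5040] o=[1.0880, 0.2459, -1.3590] → [0.4707, -0.1582, 0.1165, 0.3846, 0.7733, -0.5040]
q̇ = J⁺·V = [-0.0690, 0.4380, 0.5970, 0.4980, -0.7110, -0.4020]

-0.0690 0.4380 0.5970 0.4980 -0.7110 -0.4020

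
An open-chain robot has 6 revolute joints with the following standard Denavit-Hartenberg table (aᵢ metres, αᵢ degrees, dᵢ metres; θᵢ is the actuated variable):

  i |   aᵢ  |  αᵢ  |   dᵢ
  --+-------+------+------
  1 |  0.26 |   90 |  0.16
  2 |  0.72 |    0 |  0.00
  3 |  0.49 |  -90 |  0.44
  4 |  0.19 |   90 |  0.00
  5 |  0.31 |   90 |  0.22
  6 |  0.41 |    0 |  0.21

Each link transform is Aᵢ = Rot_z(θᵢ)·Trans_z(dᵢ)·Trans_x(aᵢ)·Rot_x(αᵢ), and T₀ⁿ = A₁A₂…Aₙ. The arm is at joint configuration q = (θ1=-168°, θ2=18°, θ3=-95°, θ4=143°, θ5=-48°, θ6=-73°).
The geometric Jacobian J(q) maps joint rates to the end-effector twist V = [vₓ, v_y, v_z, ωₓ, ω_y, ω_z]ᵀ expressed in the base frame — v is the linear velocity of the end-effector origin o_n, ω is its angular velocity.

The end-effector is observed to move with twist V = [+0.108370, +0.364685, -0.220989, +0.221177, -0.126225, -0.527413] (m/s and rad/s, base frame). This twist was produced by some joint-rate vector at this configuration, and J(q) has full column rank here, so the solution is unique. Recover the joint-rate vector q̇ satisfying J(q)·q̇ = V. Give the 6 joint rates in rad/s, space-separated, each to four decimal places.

o_n = [-0.5941, 0.2662, 0.1527]
J₁: ẑ×o_n = [-0.2662, -0.5941, 0.0000], ω = ẑ
J2: z=[-0.2079, 0.9781, 0.0000] o=[-0.2543, -0.0541, 0.1600] → [-0.0071, -0.0015, 0.2657, -0.2079, 0.9781, 0.0000]
J3: z=[-0.2079, 0.9781, 0.0000] o=[-0.9241, -0.1964, 0.3825] → [-0.2247, -0.0478, -0.4190, -0.2079, 0.9781, 0.0000]
J4: z=[-0.9531, -0.2026, 0.2250] o=[-1.1234, 0.2110, -0.0949] → [-0.0626, 0.3551, 0.0547, -0.9531, -0.2026, 0.2250]
J5: z=[0.0336, -0.8093, -0.5864] o=[-1.0663, 0.1063, 0.0529] → [0.0130, -0.2802, 0.3875, 0.0336, -0.8093, -0.5864]
J6: z=[0.4142, 0.5453, -0.7288] o=[-0.7769, -0.1394, 0.0335] → [0.3607, -0.1826, 0.0683, 0.4142, 0.5453, -0.7288]
q̇ = J⁺·V = [-0.6650, -0.3360, 0.1270, -0.2600, -0.1380, -0.1580]

-0.6650 -0.3360 0.1270 -0.2600 -0.1380 -0.1580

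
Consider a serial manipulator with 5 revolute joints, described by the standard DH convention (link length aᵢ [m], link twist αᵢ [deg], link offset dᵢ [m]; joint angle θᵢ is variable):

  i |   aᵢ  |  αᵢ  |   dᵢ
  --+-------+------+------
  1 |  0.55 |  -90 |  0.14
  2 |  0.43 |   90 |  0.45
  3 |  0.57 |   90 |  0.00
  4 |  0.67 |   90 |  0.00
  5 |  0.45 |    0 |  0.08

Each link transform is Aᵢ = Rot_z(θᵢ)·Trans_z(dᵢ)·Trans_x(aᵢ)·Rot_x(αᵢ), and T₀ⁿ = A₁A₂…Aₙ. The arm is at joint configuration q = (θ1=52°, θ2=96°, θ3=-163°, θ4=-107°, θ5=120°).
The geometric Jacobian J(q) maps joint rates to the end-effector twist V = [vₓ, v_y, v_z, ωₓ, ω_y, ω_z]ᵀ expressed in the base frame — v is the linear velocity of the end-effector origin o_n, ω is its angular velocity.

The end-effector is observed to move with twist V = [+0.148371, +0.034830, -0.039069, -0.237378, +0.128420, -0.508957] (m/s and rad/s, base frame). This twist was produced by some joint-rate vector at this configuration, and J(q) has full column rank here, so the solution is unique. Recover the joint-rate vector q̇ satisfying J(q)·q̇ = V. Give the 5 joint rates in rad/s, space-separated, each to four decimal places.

0.2230 -0.1210 -0.2170 0.1560 0.8510

o_n = [-0.4702, 0.5619, 0.2133]
J₁: ẑ×o_n = [-0.5619, -0.4702, 0.0000], ω = ẑ
J2: z=[-0.7880, 0.6157, 0.0000] o=[0.3386, 0.4334, 0.1400] → [0.0451, 0.0578, 0.3967, -0.7880, 0.6157, 0.0000]
J3: z=[0.6123, 0.7837, -0.1045] o=[-0.0437, 0.6750, -0.2876] → [0.3808, -0.2622, 0.2650, 0.6123, 0.7837, -0.1045]
J4: z=[-0.7348, 0.6128, 0.2908] o=[0.1227, 0.6173, 0.2545] → [-0.0091, -0.2026, 0.4041, -0.7348, 0.6128, 0.2908]
J5: z=[-0.1002, 0.3259, -0.9401] o=[-0.3268, 0.1350, 0.1351] → [0.4268, 0.1426, 0.0040, -0.1002, 0.3259, -0.9401]
q̇ = J⁺·V = [0.2230, -0.1210, -0.2170, 0.1560, 0.8510]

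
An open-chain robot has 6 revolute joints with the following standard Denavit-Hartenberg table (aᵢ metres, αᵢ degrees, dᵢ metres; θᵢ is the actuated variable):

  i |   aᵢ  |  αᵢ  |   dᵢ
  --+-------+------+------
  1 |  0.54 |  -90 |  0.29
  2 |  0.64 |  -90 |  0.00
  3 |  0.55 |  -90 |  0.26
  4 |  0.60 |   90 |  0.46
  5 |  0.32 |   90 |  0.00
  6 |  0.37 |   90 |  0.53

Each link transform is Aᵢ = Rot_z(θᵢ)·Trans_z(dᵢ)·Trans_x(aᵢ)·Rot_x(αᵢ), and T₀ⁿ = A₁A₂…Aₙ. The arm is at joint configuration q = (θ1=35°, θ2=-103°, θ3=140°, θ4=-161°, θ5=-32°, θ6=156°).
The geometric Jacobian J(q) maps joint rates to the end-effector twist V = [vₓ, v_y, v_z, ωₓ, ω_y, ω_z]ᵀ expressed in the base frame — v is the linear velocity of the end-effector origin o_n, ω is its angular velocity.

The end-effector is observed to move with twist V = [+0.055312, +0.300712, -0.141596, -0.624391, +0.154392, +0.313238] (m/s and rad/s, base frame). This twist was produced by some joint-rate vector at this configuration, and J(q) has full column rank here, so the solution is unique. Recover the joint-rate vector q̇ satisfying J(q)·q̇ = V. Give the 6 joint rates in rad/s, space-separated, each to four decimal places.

0.5900 0.4030 -0.9170 0.0670 -0.4450 -0.1270

o_n = [0.5998, 0.2711, 0.7903]
J₁: ẑ×o_n = [-0.2711, 0.5998, 0.0000], ω = ẑ
J2: z=[-0.5736, 0.8192, 0.0000] o=[0.4423, 0.3097, 0.2900] → [0.4098, 0.2869, -0.1068, -0.5736, 0.8192, 0.0000]
J3: z=[0.7982, 0.5589, 0.2250] o=[0.3244, 0.2272, 0.9136] → [-0.0788, 0.1604, -0.1189, 0.7982, 0.5589, 0.2250]
J4: z=[-0.3209, 0.7104, -0.6263] o=[0.8123, 0.1372, 0.5616] → [0.2463, 0.2065, 0.1080, -0.3209, 0.7104, -0.6263]
J5: z=[-0.9207, -0.3892, 0.0303] o=[0.5314, 0.8158, 0.7408] → [-0.0027, 0.0476, 0.5282, -0.9207, -0.3892, 0.0303]
J6: z=[0.3899, -0.9132, 0.1183] o=[0.5255, 0.8545, 1.0584] → [0.3140, 0.1134, -0.1596, 0.3899, -0.9132, 0.1183]
q̇ = J⁺·V = [0.5900, 0.4030, -0.9170, 0.0670, -0.4450, -0.1270]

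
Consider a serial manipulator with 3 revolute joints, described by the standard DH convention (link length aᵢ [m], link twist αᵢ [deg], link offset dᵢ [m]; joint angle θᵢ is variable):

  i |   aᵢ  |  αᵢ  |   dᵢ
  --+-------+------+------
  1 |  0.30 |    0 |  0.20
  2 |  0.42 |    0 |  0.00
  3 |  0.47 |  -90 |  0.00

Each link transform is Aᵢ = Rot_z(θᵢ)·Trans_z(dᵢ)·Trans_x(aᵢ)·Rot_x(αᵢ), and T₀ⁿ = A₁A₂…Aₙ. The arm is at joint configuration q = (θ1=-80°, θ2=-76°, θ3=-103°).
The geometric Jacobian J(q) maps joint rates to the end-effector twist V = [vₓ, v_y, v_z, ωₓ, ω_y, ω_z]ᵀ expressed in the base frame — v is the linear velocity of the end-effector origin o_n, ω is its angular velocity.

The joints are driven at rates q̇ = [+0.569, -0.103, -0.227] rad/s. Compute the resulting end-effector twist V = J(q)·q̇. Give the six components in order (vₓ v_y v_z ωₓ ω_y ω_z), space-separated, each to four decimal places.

0.1374 -0.1706 0.0000 0.0000 0.0000 0.2390

o_n = [-0.4213, -0.0049, 0.2000]
J₁: ẑ×o_n = [0.0049, -0.4213, 0.0000], ω = ẑ
J2: z=[0.0000, 0.0000, 1.0000] o=[0.0521, -0.2954, 0.2000] → [-0.2905, -0.4734, 0.0000, 0.0000, 0.0000, 1.0000]
J3: z=[0.0000, 0.0000, 1.0000] o=[-0.3316, -0.4663, 0.2000] → [-0.4614, -0.0897, 0.0000, 0.0000, 0.0000, 1.0000]
V = J·q̇ = [0.1374, -0.1706, 0.0000, 0.0000, 0.0000, 0.2390]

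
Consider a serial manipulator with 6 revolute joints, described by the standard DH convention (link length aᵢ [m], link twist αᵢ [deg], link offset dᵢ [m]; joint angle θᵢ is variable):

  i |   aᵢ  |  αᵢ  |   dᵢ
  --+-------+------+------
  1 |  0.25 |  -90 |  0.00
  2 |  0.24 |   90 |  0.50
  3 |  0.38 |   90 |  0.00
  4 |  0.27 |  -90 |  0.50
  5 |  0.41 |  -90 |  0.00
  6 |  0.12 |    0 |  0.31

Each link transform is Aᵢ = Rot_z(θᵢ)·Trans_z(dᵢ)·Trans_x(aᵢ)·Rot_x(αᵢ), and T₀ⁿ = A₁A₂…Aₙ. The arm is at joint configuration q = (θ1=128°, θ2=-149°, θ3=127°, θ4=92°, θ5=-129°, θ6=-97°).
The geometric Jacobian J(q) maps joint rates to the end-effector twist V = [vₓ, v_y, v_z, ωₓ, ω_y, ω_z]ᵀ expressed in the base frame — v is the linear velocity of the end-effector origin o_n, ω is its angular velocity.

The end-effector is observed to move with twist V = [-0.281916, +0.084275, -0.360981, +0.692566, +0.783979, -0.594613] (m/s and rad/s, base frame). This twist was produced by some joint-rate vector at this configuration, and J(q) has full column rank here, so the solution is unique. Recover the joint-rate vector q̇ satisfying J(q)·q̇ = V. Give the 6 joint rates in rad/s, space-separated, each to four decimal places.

o_n = [-0.6309, -1.3111, 0.2369]
J₁: ẑ×o_n = [1.3111, -0.6309, 0.0000], ω = ẑ
J2: z=[-0.7880, -0.6157, 0.0000] o=[-0.1539, 0.1970, 0.0000] → [-0.1458, 0.1867, 0.8948, -0.7880, -0.6157, 0.0000]
J3: z=[0.3171, -0.4059, -0.8572] o=[-0.4213, -0.2729, 0.1236] → [-0.9359, 0.1438, -0.4143, 0.3171, -0.4059, -0.8572]
J4: z=[-0.0528, -0.9100, 0.4113] o=[-0.7811, -0.3053, 0.0058] → [0.2035, 0.0740, 0.1898, -0.0528, -0.9100, 0.4113]
J5: z=[0.9353, 0.0993, 0.3397] o=[-0.7130, -0.8690, -0.0169] → [0.1754, -0.2095, -0.4217, 0.9353, 0.0993, 0.3397]
J6: z=[0.2387, -0.8856, -0.3985] o=[-0.8201, -1.0551, 0.3324] → [-0.0174, -0.0526, 0.1064, 0.2387, -0.8856, -0.3985]
q̇ = J⁺·V = [-0.7380, -0.5210, -0.7870, -0.8450, 0.3310, 0.7430]

-0.7380 -0.5210 -0.7870 -0.8450 0.3310 0.7430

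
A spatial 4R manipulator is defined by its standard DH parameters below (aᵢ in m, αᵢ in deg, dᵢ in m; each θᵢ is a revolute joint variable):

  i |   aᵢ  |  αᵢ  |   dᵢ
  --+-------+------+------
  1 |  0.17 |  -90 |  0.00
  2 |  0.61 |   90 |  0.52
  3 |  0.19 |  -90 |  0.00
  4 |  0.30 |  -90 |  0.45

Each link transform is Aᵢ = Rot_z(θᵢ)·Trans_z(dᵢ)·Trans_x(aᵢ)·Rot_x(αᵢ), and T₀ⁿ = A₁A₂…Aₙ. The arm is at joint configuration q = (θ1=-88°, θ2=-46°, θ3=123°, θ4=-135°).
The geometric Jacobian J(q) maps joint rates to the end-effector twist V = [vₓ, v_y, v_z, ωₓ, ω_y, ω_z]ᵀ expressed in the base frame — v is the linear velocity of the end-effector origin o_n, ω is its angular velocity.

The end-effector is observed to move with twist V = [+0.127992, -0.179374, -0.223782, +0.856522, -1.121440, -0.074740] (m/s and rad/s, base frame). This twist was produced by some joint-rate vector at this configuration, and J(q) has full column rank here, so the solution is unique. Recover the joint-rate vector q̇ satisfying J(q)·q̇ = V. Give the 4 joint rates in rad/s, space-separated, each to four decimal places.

-0.0700 0.3000 -0.8310 -0.9490

o_n = [0.2627, -0.1783, 0.3233]
J₁: ẑ×o_n = [0.1783, 0.2627, -0.0000], ω = ẑ
J2: z=[0.9994, 0.0349, 0.0000] o=[0.0059, -0.1699, 0.0000] → [0.0113, -0.3232, -0.0174, 0.9994, 0.0349, 0.0000]
J3: z=[-0.0251, 0.7189, 0.6947] o=[0.5404, -0.5752, 0.4388] → [-0.3587, -0.1958, 0.1897, -0.0251, 0.7189, 0.6947]
J4: z=[-0.5646, 0.5632, -0.6033] o=[0.6971, -0.4978, 0.3644] → [0.1697, 0.2389, 0.0643, -0.5646, 0.5632, -0.6033]
q̇ = J⁺·V = [-0.0700, 0.3000, -0.8310, -0.9490]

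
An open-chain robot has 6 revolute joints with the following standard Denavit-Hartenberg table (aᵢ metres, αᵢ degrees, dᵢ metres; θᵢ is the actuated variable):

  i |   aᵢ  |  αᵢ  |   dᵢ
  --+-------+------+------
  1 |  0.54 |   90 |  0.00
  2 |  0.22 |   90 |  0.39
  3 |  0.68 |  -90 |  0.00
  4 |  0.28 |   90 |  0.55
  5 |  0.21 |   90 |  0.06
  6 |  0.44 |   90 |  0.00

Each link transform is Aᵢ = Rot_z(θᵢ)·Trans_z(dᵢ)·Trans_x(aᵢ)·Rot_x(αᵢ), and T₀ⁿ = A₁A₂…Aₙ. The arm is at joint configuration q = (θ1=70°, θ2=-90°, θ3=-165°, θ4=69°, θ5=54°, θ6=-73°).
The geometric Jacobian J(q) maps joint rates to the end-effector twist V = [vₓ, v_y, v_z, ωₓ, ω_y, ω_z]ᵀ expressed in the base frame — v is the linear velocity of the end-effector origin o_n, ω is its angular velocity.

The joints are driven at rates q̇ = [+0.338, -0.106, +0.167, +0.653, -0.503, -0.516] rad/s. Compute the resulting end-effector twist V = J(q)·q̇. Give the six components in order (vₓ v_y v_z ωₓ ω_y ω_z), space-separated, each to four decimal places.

-0.1286 -0.2192 -0.5649 -0.9458 -0.0564 -0.5076

o_n = [-0.1248, 1.2336, 0.0641]
J₁: ẑ×o_n = [-1.2336, -0.1248, 0.0000], ω = ẑ
J2: z=[0.9397, -0.3420, 0.0000] o=[0.1847, 0.5074, 0.0000] → [-0.0219, -0.0602, 0.5765, 0.9397, -0.3420, 0.0000]
J3: z=[-0.3420, -0.9397, -0.0000] o=[0.5512, 0.3740, -0.2200] → [-0.2669, 0.0972, -0.9291, -0.3420, -0.9397, -0.0000]
J4: z=[-0.9077, 0.3304, -0.2588] o=[0.3858, 0.4342, 0.4368] → [0.0837, -0.2062, -0.5569, -0.9077, 0.3304, -0.2588]
J5: z=[-0.3496, -0.2541, 0.9018] o=[-0.0484, 0.8705, 0.3914] → [-0.2443, -0.1833, -0.1464, -0.3496, -0.2541, 0.9018]
J6: z=[0.7213, 0.5412, 0.4322] o=[-0.1950, 1.0235, 0.4443] → [-0.2965, 0.3046, 0.1135, 0.7213, 0.5412, 0.4322]
V = J·q̇ = [-0.1286, -0.2192, -0.5649, -0.9458, -0.0564, -0.5076]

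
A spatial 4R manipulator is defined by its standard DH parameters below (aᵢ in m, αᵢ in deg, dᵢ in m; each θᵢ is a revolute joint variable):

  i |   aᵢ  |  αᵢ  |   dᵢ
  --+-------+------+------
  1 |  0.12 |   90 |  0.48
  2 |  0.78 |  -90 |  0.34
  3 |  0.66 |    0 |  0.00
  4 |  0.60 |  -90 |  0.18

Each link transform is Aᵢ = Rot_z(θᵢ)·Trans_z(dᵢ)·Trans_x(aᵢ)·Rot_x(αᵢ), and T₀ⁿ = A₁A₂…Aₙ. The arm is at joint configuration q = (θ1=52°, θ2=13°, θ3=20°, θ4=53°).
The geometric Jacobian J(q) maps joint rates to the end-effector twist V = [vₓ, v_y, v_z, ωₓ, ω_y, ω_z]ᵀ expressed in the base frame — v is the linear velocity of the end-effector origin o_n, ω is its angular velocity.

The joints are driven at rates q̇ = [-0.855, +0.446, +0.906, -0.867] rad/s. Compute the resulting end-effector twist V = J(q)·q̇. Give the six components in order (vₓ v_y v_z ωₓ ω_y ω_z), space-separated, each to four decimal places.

0.6001 -0.5507 0.6156 0.3461 -0.2815 -0.8170

o_n = [0.6320, 1.5553, 1.0098]
J₁: ẑ×o_n = [-1.5553, 0.6320, 0.0000], ω = ẑ
J2: z=[0.7880, -0.6157, 0.0000] o=[0.0739, 0.0946, 0.4800] → [-0.3262, -0.4175, 1.4947, 0.7880, -0.6157, 0.0000]
J3: z=[-0.1385, -0.1773, 0.9744] o=[0.8097, 0.4841, 0.6555] → [-1.1066, -0.1240, -0.1799, -0.1385, -0.1773, 0.9744]
J4: z=[-0.1385, -0.1773, 0.9744] o=[1.0039, 1.0993, 0.7950] → [-0.4824, -0.3326, -0.1291, -0.1385, -0.1773, 0.9744]
V = J·q̇ = [0.6001, -0.5507, 0.6156, 0.3461, -0.2815, -0.8170]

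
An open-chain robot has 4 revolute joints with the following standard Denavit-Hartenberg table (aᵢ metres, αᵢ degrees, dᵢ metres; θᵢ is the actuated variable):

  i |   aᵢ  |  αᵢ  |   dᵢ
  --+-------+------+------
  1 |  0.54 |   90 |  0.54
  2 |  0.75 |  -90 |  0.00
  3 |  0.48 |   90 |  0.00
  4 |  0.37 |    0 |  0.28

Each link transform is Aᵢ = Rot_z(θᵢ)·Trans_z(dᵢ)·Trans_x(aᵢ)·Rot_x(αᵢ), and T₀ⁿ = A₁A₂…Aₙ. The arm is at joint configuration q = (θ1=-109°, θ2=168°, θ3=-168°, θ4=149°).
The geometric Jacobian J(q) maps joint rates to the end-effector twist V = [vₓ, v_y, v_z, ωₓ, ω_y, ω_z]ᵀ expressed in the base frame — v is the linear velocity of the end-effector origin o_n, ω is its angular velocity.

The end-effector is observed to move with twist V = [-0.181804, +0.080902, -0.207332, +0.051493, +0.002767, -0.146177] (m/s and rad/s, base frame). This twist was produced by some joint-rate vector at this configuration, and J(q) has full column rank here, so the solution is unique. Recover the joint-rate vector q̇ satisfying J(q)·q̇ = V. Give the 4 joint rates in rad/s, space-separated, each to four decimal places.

o_n = [0.2336, -0.0588, 0.4643]
J₁: ẑ×o_n = [0.0588, 0.2336, -0.0000], ω = ẑ
J2: z=[-0.9455, 0.3256, 0.0000] o=[-0.1758, -0.5106, 0.5400] → [-0.0246, -0.0716, -0.5605, -0.9455, 0.3256, 0.0000]
J3: z=[0.0677, 0.1966, -0.9781] o=[0.0630, 0.1831, 0.6959] → [-0.2821, -0.1512, -0.0499, 0.0677, 0.1966, -0.9781]
J4: z=[0.8586, -0.5107, -0.0432] o=[-0.1808, -0.2187, 0.5983] → [0.0754, 0.0971, 0.3490, 0.8586, -0.5107, -0.0432]
q̇ = J⁺·V = [0.8700, 0.8570, 0.9980, 0.9250]

0.8700 0.8570 0.9980 0.9250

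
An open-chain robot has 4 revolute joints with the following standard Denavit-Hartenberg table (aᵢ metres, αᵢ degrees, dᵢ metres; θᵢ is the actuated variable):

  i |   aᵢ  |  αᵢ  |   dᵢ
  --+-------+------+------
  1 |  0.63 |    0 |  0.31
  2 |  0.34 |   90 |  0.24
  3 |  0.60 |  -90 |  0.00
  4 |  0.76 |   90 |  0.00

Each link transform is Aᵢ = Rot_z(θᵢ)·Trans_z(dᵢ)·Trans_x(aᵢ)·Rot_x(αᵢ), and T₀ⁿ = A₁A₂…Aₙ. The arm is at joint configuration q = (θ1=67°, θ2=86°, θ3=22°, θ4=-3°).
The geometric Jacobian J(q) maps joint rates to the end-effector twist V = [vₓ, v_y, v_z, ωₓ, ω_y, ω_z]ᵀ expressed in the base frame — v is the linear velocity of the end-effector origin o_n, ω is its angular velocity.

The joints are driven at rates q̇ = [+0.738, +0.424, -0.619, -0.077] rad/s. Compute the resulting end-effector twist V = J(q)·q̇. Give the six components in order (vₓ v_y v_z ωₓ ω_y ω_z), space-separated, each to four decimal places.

o_n = [-1.1614, 1.3417, 1.0591]
J₁: ẑ×o_n = [-1.3417, -1.1614, 0.0000], ω = ẑ
J2: z=[0.0000, 0.0000, 1.0000] o=[0.2462, 0.5799, 0.3100] → [-0.7618, -1.4076, 0.0000, 0.0000, 0.0000, 1.0000]
J3: z=[0.4540, 0.8910, 0.0000] o=[-0.0568, 0.7343, 0.5500] → [0.4536, -0.2311, 1.2600, 0.4540, 0.8910, 0.0000]
J4: z=[0.3338, -0.1701, 0.9272] o=[-0.5525, 0.9868, 0.7748] → [-0.3774, -0.6595, 0.0149, 0.3338, -0.1701, 0.9272]
V = J·q̇ = [-1.5649, -1.2601, -0.7811, -0.3067, -0.5384, 1.0906]

-1.5649 -1.2601 -0.7811 -0.3067 -0.5384 1.0906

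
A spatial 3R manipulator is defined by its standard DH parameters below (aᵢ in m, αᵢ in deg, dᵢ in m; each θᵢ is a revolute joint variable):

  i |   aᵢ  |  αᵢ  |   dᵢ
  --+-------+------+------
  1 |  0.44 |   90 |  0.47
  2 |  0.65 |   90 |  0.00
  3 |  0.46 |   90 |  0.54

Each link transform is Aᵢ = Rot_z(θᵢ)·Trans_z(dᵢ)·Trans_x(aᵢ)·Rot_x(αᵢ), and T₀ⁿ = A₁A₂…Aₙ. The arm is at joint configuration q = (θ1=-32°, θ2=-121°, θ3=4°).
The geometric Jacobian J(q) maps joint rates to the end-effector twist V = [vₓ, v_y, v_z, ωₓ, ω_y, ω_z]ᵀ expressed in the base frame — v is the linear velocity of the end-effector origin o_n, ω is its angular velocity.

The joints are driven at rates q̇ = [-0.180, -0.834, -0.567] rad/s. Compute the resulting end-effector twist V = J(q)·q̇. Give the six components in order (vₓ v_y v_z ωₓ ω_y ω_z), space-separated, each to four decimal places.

-0.2939 0.6165 0.8467 0.8541 0.4497 -0.4720

o_n = [-0.5207, 0.2876, -0.2024]
J₁: ẑ×o_n = [-0.2876, -0.5207, 0.0000], ω = ẑ
J2: z=[-0.5299, -0.8480, 0.0000] o=[0.3731, -0.2332, 0.4700] → [0.5702, -0.3563, -1.0340, -0.5299, -0.8480, 0.0000]
J3: z=[-0.7269, 0.4542, 0.5150] o=[0.0892, -0.0558, -0.0872] → [-0.2292, -0.3979, 0.0275, -0.7269, 0.4542, 0.5150]
V = J·q̇ = [-0.2939, 0.6165, 0.8467, 0.8541, 0.4497, -0.4720]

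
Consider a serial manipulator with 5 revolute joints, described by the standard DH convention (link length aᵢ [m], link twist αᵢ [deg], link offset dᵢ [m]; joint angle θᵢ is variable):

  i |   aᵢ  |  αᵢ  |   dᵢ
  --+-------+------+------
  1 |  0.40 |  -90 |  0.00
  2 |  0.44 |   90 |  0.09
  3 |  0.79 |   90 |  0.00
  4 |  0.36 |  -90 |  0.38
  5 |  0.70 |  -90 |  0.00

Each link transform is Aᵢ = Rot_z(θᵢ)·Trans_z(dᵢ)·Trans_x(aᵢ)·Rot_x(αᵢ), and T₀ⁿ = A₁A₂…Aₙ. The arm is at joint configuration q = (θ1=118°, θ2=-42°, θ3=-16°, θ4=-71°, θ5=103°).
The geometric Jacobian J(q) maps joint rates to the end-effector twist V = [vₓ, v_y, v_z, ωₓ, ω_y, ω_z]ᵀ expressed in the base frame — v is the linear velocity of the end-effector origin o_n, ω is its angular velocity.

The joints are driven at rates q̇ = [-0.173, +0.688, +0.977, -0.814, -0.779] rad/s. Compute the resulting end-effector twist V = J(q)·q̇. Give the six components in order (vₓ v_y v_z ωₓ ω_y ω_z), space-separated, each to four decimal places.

-1.0784 0.4648 -1.1916 -1.0816 -1.5304 0.0409

o_n = [-0.8451, 1.2817, 0.7584]
J₁: ẑ×o_n = [-1.2817, -0.8451, 0.0000], ω = ẑ
J2: z=[-0.8829, -0.4695, 0.0000] o=[-0.1878, 0.3532, 0.0000] → [-0.3560, 0.6696, -1.1284, -0.8829, -0.4695, 0.0000]
J3: z=[0.3141, -0.5908, 0.7431] o=[-0.4208, 0.5996, 0.2944] → [-0.7810, -0.4611, -0.0364, 0.3141, -0.5908, 0.7431]
J4: z=[0.9449, 0.2704, -0.1844] o=[-0.4934, 1.2001, 0.8026] → [0.0031, 0.1066, 0.1722, 0.9449, 0.2704, -0.1844]
J5: z=[0.0153, 0.5264, 0.8501] o=[-0.2521, 1.5931, 0.5549] → [0.3718, -0.5072, 0.3074, 0.0153, 0.5264, 0.8501]
V = J·q̇ = [-1.0784, 0.4648, -1.1916, -1.0816, -1.5304, 0.0409]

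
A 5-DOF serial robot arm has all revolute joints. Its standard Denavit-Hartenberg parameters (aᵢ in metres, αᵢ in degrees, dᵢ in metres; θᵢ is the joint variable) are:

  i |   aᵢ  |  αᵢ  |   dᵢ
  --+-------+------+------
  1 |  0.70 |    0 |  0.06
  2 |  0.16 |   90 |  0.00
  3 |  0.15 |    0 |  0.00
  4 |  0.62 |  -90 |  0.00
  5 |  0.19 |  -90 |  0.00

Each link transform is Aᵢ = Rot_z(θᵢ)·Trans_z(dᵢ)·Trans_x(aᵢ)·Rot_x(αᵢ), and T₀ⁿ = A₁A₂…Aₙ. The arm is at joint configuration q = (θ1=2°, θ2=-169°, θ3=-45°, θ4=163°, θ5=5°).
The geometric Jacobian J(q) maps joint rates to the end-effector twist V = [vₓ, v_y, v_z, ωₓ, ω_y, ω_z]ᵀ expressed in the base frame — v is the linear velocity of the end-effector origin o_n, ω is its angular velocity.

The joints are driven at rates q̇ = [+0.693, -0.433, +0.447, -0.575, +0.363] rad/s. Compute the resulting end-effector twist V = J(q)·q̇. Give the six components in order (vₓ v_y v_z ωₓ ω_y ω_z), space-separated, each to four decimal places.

-0.1420 0.4158 0.0907 0.3411 -0.0526 0.0896

o_n = [0.8142, 0.0339, 0.6685]
J₁: ẑ×o_n = [-0.0339, 0.8142, 0.0000], ω = ẑ
J2: z=[0.0000, 0.0000, 1.0000] o=[0.6996, 0.0244, 0.0600] → [-0.0095, 0.1147, 0.0000, 0.0000, 0.0000, 1.0000]
J3: z=[-0.2250, 0.9744, 0.0000] o=[0.5437, -0.0116, 0.0600] → [0.5929, 0.1369, -0.2739, -0.2250, 0.9744, 0.0000]
J4: z=[-0.2250, 0.9744, 0.0000] o=[0.4403, -0.0354, -0.0461] → [0.6962, 0.1607, -0.3799, -0.2250, 0.9744, 0.0000]
J5: z=[0.8603, 0.1986, -0.4695] o=[0.7239, 0.0301, 0.5014] → [0.0350, -0.1862, -0.0146, 0.8603, 0.1986, -0.4695]
V = J·q̇ = [-0.1420, 0.4158, 0.0907, 0.3411, -0.0526, 0.0896]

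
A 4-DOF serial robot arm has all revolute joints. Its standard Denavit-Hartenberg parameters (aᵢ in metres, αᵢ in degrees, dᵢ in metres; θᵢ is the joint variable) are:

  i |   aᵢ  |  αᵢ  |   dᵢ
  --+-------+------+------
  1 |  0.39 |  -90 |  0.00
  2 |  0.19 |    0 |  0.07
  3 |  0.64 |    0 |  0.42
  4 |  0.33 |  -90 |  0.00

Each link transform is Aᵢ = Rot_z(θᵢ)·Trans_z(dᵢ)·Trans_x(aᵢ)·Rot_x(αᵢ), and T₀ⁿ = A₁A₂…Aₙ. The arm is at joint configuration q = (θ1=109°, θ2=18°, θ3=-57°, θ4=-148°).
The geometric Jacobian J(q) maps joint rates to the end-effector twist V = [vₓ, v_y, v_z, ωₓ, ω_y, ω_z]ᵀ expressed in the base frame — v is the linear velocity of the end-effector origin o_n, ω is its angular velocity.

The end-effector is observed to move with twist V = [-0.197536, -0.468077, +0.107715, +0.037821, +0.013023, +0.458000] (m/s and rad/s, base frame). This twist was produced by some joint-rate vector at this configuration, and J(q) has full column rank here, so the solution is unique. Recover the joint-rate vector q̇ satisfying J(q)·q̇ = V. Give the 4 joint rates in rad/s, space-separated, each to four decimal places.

o_n = [-0.7044, 0.5407, 0.3038]
J₁: ẑ×o_n = [-0.5407, -0.7044, 0.0000], ω = ẑ
J2: z=[-0.9455, -0.3256, 0.0000] o=[-0.1270, 0.3688, 0.0000] → [-0.0989, 0.2873, -0.3505, -0.9455, -0.3256, 0.0000]
J3: z=[-0.9455, -0.3256, 0.0000] o=[-0.2520, 0.5168, -0.0587] → [-0.1180, 0.3428, -0.1698, -0.9455, -0.3256, 0.0000]
J4: z=[-0.9455, -0.3256, 0.0000] o=[-0.8110, 0.8504, 0.3441] → [0.0131, -0.0380, 0.3275, -0.9455, -0.3256, 0.0000]
q̇ = J⁺·V = [0.4580, 0.2810, -0.6260, 0.3050]

0.4580 0.2810 -0.6260 0.3050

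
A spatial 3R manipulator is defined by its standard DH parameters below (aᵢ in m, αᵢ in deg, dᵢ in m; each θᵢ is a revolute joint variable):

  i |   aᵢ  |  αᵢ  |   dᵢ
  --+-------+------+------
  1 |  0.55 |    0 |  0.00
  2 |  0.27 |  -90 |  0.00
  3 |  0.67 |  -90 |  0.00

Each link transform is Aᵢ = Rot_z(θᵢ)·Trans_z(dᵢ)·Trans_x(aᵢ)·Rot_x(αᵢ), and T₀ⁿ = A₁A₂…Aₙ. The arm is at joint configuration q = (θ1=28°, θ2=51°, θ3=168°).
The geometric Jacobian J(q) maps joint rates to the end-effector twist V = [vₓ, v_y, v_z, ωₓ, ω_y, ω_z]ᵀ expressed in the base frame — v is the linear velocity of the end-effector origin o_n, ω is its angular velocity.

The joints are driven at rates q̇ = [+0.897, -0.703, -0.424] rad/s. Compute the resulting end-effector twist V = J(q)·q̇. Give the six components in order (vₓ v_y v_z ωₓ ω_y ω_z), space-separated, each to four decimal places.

-0.1470 0.4793 -0.2779 0.4162 -0.0809 0.1940

o_n = [0.4121, -0.1201, -0.1393]
J₁: ẑ×o_n = [0.1201, 0.4121, -0.0000], ω = ẑ
J2: z=[0.0000, 0.0000, 1.0000] o=[0.4856, 0.2582, 0.0000] → [0.3783, -0.0735, 0.0000, 0.0000, 0.0000, 1.0000]
J3: z=[-0.9816, 0.1908, 0.0000] o=[0.5371, 0.5232, 0.0000] → [-0.0266, -0.1367, 0.6554, -0.9816, 0.1908, 0.0000]
V = J·q̇ = [-0.1470, 0.4793, -0.2779, 0.4162, -0.0809, 0.1940]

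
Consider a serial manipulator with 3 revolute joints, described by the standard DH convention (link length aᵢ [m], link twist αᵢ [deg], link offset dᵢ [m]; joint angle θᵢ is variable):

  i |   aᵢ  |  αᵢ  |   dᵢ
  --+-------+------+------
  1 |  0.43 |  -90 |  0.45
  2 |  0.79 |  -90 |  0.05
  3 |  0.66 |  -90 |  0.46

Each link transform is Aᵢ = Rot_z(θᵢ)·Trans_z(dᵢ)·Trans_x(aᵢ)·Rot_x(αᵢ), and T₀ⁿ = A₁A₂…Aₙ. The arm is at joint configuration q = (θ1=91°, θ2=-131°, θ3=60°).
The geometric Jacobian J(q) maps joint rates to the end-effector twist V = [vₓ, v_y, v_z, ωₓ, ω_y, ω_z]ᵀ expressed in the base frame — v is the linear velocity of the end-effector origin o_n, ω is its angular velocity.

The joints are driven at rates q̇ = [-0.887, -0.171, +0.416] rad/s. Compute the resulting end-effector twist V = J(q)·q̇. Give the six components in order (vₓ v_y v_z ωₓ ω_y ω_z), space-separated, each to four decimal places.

o_n = [0.5208, 0.0515, 1.5971]
J₁: ẑ×o_n = [-0.0515, 0.5208, 0.0000], ω = ẑ
J2: z=[-0.9998, -0.0175, 0.0000] o=[-0.0075, 0.4299, 0.4500] → [-0.0200, 1.1469, 0.3876, -0.9998, -0.0175, 0.0000]
J3: z=[-0.0132, 0.7546, 0.6561] o=[-0.0485, -0.0891, 1.0462] → [0.3234, 0.3807, -0.4314, -0.0132, 0.7546, 0.6561]
V = J·q̇ = [0.1836, -0.4997, -0.2457, 0.1655, 0.3169, -0.6141]

0.1836 -0.4997 -0.2457 0.1655 0.3169 -0.6141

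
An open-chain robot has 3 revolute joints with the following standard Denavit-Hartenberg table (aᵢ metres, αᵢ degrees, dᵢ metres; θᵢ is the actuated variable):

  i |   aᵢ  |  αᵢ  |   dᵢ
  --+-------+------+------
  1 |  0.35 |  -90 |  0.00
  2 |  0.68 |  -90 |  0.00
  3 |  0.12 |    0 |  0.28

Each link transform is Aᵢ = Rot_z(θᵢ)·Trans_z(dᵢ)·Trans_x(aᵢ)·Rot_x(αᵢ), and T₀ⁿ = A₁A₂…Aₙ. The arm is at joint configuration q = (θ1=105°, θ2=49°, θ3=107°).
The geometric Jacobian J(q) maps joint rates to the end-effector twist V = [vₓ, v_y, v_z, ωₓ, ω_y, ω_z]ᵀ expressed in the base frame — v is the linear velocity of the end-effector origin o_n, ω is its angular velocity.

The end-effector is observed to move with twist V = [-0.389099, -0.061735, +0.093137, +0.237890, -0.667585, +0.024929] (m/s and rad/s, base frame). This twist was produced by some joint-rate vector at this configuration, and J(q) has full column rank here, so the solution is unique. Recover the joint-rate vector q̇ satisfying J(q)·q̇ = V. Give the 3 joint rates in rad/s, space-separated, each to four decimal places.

0.6390 -0.0570 0.9360

o_n = [-0.0346, 0.5723, -0.6704]
J₁: ẑ×o_n = [-0.5723, -0.0346, 0.0000], ω = ẑ
J2: z=[-0.9659, -0.2588, 0.0000] o=[-0.0906, 0.3381, 0.0000] → [0.1735, -0.6476, -0.2118, -0.9659, -0.2588, 0.0000]
J3: z=[0.1953, -0.7290, -0.6561] o=[-0.2061, 0.7690, -0.5132] → [-0.0144, -0.0818, 0.0866, 0.1953, -0.7290, -0.6561]
q̇ = J⁺·V = [0.6390, -0.0570, 0.9360]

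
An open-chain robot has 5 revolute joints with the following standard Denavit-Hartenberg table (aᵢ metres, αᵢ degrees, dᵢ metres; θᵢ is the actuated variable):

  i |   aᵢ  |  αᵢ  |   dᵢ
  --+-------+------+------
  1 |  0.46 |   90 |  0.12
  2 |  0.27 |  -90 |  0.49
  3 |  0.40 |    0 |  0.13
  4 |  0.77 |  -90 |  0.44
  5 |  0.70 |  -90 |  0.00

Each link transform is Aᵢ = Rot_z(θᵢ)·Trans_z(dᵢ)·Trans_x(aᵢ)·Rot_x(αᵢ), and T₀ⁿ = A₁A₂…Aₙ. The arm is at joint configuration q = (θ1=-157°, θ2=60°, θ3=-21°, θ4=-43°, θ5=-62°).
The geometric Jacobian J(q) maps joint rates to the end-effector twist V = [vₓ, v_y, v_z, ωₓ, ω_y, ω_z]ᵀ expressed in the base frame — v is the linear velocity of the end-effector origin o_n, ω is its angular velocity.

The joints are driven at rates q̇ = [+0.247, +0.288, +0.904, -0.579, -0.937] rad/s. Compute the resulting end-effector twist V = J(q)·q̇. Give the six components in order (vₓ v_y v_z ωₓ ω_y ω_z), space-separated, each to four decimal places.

0.5981 -0.8467 0.1899 0.3737 0.9177 -0.3198

o_n = [-0.6274, 1.4944, 1.6883]
J₁: ẑ×o_n = [-1.4944, -0.6274, 0.0000], ω = ẑ
J2: z=[-0.3907, 0.9205, 0.0000] o=[-0.4234, -0.1797, 0.1200] → [1.4437, 0.6128, -0.4664, -0.3907, 0.9205, 0.0000]
J3: z=[0.7972, 0.3384, 0.5000] o=[-0.7392, 0.2186, 0.3538] → [-0.1864, -1.0080, 0.9793, 0.7972, 0.3384, 0.5000]
J4: z=[0.7972, 0.3384, 0.5000] o=[-0.8634, 0.3215, 0.7422] → [-0.2663, -0.6362, 0.8552, 0.7972, 0.3384, 0.5000]
J5: z=[-0.2424, -0.5791, 0.7784] o=[-0.9384, 1.0415, 1.2546] → [-0.6037, 0.3472, 0.0703, -0.2424, -0.5791, 0.7784]
V = J·q̇ = [0.5981, -0.8467, 0.1899, 0.3737, 0.9177, -0.3198]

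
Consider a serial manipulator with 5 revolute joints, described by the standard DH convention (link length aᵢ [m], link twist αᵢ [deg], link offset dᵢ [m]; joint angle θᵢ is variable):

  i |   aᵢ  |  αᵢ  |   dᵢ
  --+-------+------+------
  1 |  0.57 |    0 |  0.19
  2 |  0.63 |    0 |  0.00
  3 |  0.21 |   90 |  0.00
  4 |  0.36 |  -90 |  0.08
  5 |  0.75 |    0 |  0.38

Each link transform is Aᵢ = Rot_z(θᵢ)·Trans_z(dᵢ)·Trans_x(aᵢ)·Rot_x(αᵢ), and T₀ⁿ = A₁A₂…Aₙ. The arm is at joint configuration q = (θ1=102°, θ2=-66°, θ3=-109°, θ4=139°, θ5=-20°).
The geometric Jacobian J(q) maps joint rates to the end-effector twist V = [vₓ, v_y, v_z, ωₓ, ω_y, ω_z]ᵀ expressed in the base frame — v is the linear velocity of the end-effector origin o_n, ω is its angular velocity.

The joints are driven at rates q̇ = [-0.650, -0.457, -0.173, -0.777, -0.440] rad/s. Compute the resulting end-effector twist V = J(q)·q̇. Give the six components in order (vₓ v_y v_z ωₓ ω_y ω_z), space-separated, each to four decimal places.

o_n = [-0.1771, 1.6355, 0.6018]
J₁: ẑ×o_n = [-1.6355, -0.1771, 0.0000], ω = ẑ
J2: z=[0.0000, 0.0000, 1.0000] o=[-0.1185, 0.5575, 0.1900] → [-1.0780, -0.0586, 0.0000, 0.0000, 0.0000, 1.0000]
J3: z=[0.0000, 0.0000, 1.0000] o=[0.3912, 0.9278, 0.1900] → [-0.7077, -0.5682, 0.0000, 0.0000, 0.0000, 1.0000]
J4: z=[-0.9563, -0.2924, 0.0000] o=[0.4526, 0.7270, 0.1900] → [-0.1204, 0.3938, -1.0529, -0.9563, -0.2924, 0.0000]
J5: z=[-0.1918, 0.6274, -0.7547] o=[0.2966, 0.9635, 0.4262] → [0.6174, 0.3912, 0.1683, -0.1918, 0.6274, -0.7547]
V = J·q̇ = [1.5001, -0.2379, 0.7441, 0.8274, -0.0489, -0.9479]

1.5001 -0.2379 0.7441 0.8274 -0.0489 -0.9479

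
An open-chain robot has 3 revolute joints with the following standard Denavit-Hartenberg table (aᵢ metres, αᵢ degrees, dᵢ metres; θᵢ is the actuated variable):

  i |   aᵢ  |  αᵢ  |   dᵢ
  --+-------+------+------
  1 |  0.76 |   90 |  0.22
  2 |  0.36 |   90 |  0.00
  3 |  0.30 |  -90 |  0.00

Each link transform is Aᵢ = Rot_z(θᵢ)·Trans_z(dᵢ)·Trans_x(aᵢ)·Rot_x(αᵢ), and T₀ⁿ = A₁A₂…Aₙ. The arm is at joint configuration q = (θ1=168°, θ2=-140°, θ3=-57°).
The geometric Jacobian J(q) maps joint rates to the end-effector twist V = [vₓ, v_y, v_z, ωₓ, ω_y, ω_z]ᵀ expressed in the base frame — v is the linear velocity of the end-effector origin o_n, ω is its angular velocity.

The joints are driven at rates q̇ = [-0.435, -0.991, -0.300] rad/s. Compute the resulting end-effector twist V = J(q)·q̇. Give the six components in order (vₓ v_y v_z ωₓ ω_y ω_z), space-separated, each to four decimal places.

o_n = [-0.4035, -0.1715, -0.1164]
J₁: ẑ×o_n = [0.1715, -0.4035, 0.0000], ω = ẑ
J2: z=[0.2079, 0.9781, 0.0000] o=[-0.7434, 0.1580, 0.2200] → [-0.3291, 0.0699, -0.4009, 0.2079, 0.9781, 0.0000]
J3: z=[0.6287, -0.1336, 0.7660] o=[-0.4736, 0.1007, -0.0114] → [0.2225, 0.1197, -0.1617, 0.6287, -0.1336, 0.7660]
V = J·q̇ = [0.1848, 0.0703, 0.4459, -0.3947, -0.9293, -0.6648]

0.1848 0.0703 0.4459 -0.3947 -0.9293 -0.6648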